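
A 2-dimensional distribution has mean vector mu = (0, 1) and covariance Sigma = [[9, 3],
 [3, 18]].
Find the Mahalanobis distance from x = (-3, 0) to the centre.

Step 1 — centre the observation: (x - mu) = (-3, -1).

Step 2 — invert Sigma. det(Sigma) = 9·18 - (3)² = 153.
  Sigma^{-1} = (1/det) · [[d, -b], [-b, a]] = [[0.1176, -0.0196],
 [-0.0196, 0.0588]].

Step 3 — form the quadratic (x - mu)^T · Sigma^{-1} · (x - mu):
  Sigma^{-1} · (x - mu) = (-0.3333, 0).
  (x - mu)^T · [Sigma^{-1} · (x - mu)] = (-3)·(-0.3333) + (-1)·(0) = 1.

Step 4 — take square root: d = √(1) ≈ 1.

d(x, mu) = √(1) ≈ 1


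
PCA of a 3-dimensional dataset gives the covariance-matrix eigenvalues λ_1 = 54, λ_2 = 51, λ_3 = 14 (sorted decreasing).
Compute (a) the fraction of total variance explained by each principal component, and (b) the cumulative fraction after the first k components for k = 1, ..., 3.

Step 1 — total variance = trace(Sigma) = Σ λ_i = 54 + 51 + 14 = 119.

Step 2 — fraction explained by component i = λ_i / Σ λ:
  PC1: 54/119 = 0.4538
  PC2: 51/119 = 0.4286
  PC3: 14/119 = 0.1176

Step 3 — cumulative fraction after k components = (λ_1 + ... + λ_k) / Σ λ:
  k = 1: 54/119 = 0.4538
  k = 2: (54 + 51)/119 = 105/119 = 0.8824
  k = 3: (54 + 51 + 14)/119 = 119/119 = 1

Summary (fraction, with percent):

explained: PC1 0.4538 (45.38%), PC2 0.4286 (42.86%), PC3 0.1176 (11.76%);  cumulative: 0.4538, 0.8824, 1


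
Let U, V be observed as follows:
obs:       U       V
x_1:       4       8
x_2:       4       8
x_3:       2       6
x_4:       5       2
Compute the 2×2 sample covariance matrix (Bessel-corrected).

Step 1 — column means:
  mean(U) = (4 + 4 + 2 + 5) / 4 = 15/4 = 3.75
  mean(V) = (8 + 8 + 6 + 2) / 4 = 24/4 = 6

Step 2 — sample covariance S[i,j] = (1/(n-1)) · Σ_k (x_{k,i} - mean_i) · (x_{k,j} - mean_j), with n-1 = 3.
  S[U,U] = ((0.25)·(0.25) + (0.25)·(0.25) + (-1.75)·(-1.75) + (1.25)·(1.25)) / 3 = 4.75/3 = 1.5833
  S[U,V] = ((0.25)·(2) + (0.25)·(2) + (-1.75)·(0) + (1.25)·(-4)) / 3 = -4/3 = -1.3333
  S[V,V] = ((2)·(2) + (2)·(2) + (0)·(0) + (-4)·(-4)) / 3 = 24/3 = 8

S is symmetric (S[j,i] = S[i,j]). Assembling:

S = [[1.5833, -1.3333],
 [-1.3333, 8]]


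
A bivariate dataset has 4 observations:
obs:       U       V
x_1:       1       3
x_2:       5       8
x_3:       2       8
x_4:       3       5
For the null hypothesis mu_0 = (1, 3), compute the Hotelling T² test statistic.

Step 1 — sample mean vector:
  mean(U) = (1 + 5 + 2 + 3) / 4 = 11/4 = 2.75
  mean(V) = (3 + 8 + 8 + 5) / 4 = 24/4 = 6
  x̄ = (2.75, 6),  deviation x̄ - mu_0 = (2.75, 6) - (1, 3) = (1.75, 3).

Step 2 — sample covariance matrix, S[i,j] = (1/(n-1)) · Σ_k (x_{k,i} - mean_i) · (x_{k,j} - mean_j), divisor n-1 = 3:
  S[U,U] = ((-1.75)·(-1.75) + (2.25)·(2.25) + (-0.75)·(-0.75) + (0.25)·(0.25)) / 3 = 8.75/3 = 2.9167
  S[U,V] = ((-1.75)·(-3) + (2.25)·(2) + (-0.75)·(2) + (0.25)·(-1)) / 3 = 8/3 = 2.6667
  S[V,V] = ((-3)·(-3) + (2)·(2) + (2)·(2) + (-1)·(-1)) / 3 = 18/3 = 6
  S = [[2.9167, 2.6667],
 [2.6667, 6]].

Step 3 — invert S. det(S) = 2.9167·6 - (2.6667)² = 10.3889.
  S^{-1} = (1/det) · [[d, -b], [-b, a]] = [[0.5775, -0.2567],
 [-0.2567, 0.2807]].

Step 4 — quadratic form (x̄ - mu_0)^T · S^{-1} · (x̄ - mu_0):
  S^{-1} · (x̄ - mu_0) = (0.2406, 0.393),
  (x̄ - mu_0)^T · [...] = (1.75)·(0.2406) + (3)·(0.393) = 1.6003.

Step 5 — scale by n: T² = 4 · 1.6003 = 6.4011.

T² ≈ 6.4011


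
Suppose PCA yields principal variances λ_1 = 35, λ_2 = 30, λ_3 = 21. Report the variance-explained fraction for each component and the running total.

Step 1 — total variance = trace(Sigma) = Σ λ_i = 35 + 30 + 21 = 86.

Step 2 — fraction explained by component i = λ_i / Σ λ:
  PC1: 35/86 = 0.407
  PC2: 30/86 = 0.3488
  PC3: 21/86 = 0.2442

Step 3 — cumulative fraction after k components = (λ_1 + ... + λ_k) / Σ λ:
  k = 1: 35/86 = 0.407
  k = 2: (35 + 30)/86 = 65/86 = 0.7558
  k = 3: (35 + 30 + 21)/86 = 86/86 = 1

Summary (fraction, with percent):

explained: PC1 0.407 (40.7%), PC2 0.3488 (34.88%), PC3 0.2442 (24.42%);  cumulative: 0.407, 0.7558, 1


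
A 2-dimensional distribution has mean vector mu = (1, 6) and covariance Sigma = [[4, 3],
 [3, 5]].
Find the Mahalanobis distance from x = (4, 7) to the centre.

Step 1 — centre the observation: (x - mu) = (3, 1).

Step 2 — invert Sigma. det(Sigma) = 4·5 - (3)² = 11.
  Sigma^{-1} = (1/det) · [[d, -b], [-b, a]] = [[0.4545, -0.2727],
 [-0.2727, 0.3636]].

Step 3 — form the quadratic (x - mu)^T · Sigma^{-1} · (x - mu):
  Sigma^{-1} · (x - mu) = (1.0909, -0.4545).
  (x - mu)^T · [Sigma^{-1} · (x - mu)] = (3)·(1.0909) + (1)·(-0.4545) = 2.8182.

Step 4 — take square root: d = √(2.8182) ≈ 1.6787.

d(x, mu) = √(2.8182) ≈ 1.6787


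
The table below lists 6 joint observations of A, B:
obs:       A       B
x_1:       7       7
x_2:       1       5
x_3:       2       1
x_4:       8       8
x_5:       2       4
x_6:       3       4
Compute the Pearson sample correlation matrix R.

Step 1 — column means:
  mean(A) = (7 + 1 + 2 + 8 + 2 + 3) / 6 = 23/6 = 3.8333
  mean(B) = (7 + 5 + 1 + 8 + 4 + 4) / 6 = 29/6 = 4.8333

Step 2 — sample variances and covariances s[i,j] = (1/(n-1)) · Σ_k (x_{k,i} - mean_i) · (x_{k,j} - mean_j), with n-1 = 5:
  s[A,A] = ((3.1667)·(3.1667) + (-2.8333)·(-2.8333) + (-1.8333)·(-1.8333) + (4.1667)·(4.1667) + (-1.8333)·(-1.8333) + (-0.8333)·(-0.8333)) / 5 = 42.8333/5 = 8.5667
  s[A,B] = ((3.1667)·(2.1667) + (-2.8333)·(0.1667) + (-1.8333)·(-3.8333) + (4.1667)·(3.1667) + (-1.8333)·(-0.8333) + (-0.8333)·(-0.8333)) / 5 = 28.8333/5 = 5.7667
  s[B,B] = ((2.1667)·(2.1667) + (0.1667)·(0.1667) + (-3.8333)·(-3.8333) + (3.1667)·(3.1667) + (-0.8333)·(-0.8333) + (-0.8333)·(-0.8333)) / 5 = 30.8333/5 = 6.1667
  Sample standard deviations s_i = √(s[i,i]):
  s(A) = √(8.5667) = 2.9269
  s(B) = √(6.1667) = 2.4833

Step 3 — r_{ij} = s_{ij} / (s_i · s_j):
  r[A,A] = 1 (diagonal).
  r[A,B] = 5.7667 / (2.9269 · 2.4833) = 5.7667 / 7.2683 = 0.7934
  r[B,B] = 1 (diagonal).

R is symmetric with unit diagonal. Assembling:

R = [[1, 0.7934],
 [0.7934, 1]]


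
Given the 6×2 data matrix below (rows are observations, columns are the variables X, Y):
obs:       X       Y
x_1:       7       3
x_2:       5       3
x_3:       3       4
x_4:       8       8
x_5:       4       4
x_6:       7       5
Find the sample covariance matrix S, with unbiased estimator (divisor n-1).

Step 1 — column means:
  mean(X) = (7 + 5 + 3 + 8 + 4 + 7) / 6 = 34/6 = 5.6667
  mean(Y) = (3 + 3 + 4 + 8 + 4 + 5) / 6 = 27/6 = 4.5

Step 2 — sample covariance S[i,j] = (1/(n-1)) · Σ_k (x_{k,i} - mean_i) · (x_{k,j} - mean_j), with n-1 = 5.
  S[X,X] = ((1.3333)·(1.3333) + (-0.6667)·(-0.6667) + (-2.6667)·(-2.6667) + (2.3333)·(2.3333) + (-1.6667)·(-1.6667) + (1.3333)·(1.3333)) / 5 = 19.3333/5 = 3.8667
  S[X,Y] = ((1.3333)·(-1.5) + (-0.6667)·(-1.5) + (-2.6667)·(-0.5) + (2.3333)·(3.5) + (-1.6667)·(-0.5) + (1.3333)·(0.5)) / 5 = 10/5 = 2
  S[Y,Y] = ((-1.5)·(-1.5) + (-1.5)·(-1.5) + (-0.5)·(-0.5) + (3.5)·(3.5) + (-0.5)·(-0.5) + (0.5)·(0.5)) / 5 = 17.5/5 = 3.5

S is symmetric (S[j,i] = S[i,j]). Assembling:

S = [[3.8667, 2],
 [2, 3.5]]


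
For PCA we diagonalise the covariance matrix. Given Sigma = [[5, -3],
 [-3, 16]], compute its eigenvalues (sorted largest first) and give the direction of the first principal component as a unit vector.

Step 1 — characteristic polynomial of 2×2 Sigma:
  det(Sigma - λI) = λ² - trace · λ + det = 0.
  trace = 5 + 16 = 21, det = 5·16 - (-3)² = 71.
Step 2 — discriminant:
  Δ = trace² - 4·det = 441 - 284 = 157.
Step 3 — eigenvalues:
  λ = (trace ± √Δ)/2 = (21 ± 12.53)/2,
  λ_1 = 16.765,  λ_2 = 4.235.

Step 4 — unit eigenvector for λ_1: solve (Sigma - λ_1 I)v = 0. First row:
  (5 - 16.765)·v_x + (-3)·v_y = 0, i.e. (-11.765)·v_x + (-3)·v_y = 0,
  so v ∝ (b, λ_1 - a) = (-3, 11.765); multiply by -1 so the first entry is positive: u = (3, -11.765).
  ||u|| = √((3)² + (-11.765)²) = √(147.4148) ≈ 12.1414,
  v_1 = u/||u|| ≈ (0.2471, -0.969) (||v_1|| = 1).

λ_1 = 16.765,  λ_2 = 4.235;  v_1 ≈ (0.2471, -0.969)


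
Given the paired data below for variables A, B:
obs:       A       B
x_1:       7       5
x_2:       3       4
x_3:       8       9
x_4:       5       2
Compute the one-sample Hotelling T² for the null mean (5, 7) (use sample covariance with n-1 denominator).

Step 1 — sample mean vector:
  mean(A) = (7 + 3 + 8 + 5) / 4 = 23/4 = 5.75
  mean(B) = (5 + 4 + 9 + 2) / 4 = 20/4 = 5
  x̄ = (5.75, 5),  deviation x̄ - mu_0 = (5.75, 5) - (5, 7) = (0.75, -2).

Step 2 — sample covariance matrix, S[i,j] = (1/(n-1)) · Σ_k (x_{k,i} - mean_i) · (x_{k,j} - mean_j), divisor n-1 = 3:
  S[A,A] = ((1.25)·(1.25) + (-2.75)·(-2.75) + (2.25)·(2.25) + (-0.75)·(-0.75)) / 3 = 14.75/3 = 4.9167
  S[A,B] = ((1.25)·(0) + (-2.75)·(-1) + (2.25)·(4) + (-0.75)·(-3)) / 3 = 14/3 = 4.6667
  S[B,B] = ((0)·(0) + (-1)·(-1) + (4)·(4) + (-3)·(-3)) / 3 = 26/3 = 8.6667
  S = [[4.9167, 4.6667],
 [4.6667, 8.6667]].

Step 3 — invert S. det(S) = 4.9167·8.6667 - (4.6667)² = 20.8333.
  S^{-1} = (1/det) · [[d, -b], [-b, a]] = [[0.416, -0.224],
 [-0.224, 0.236]].

Step 4 — quadratic form (x̄ - mu_0)^T · S^{-1} · (x̄ - mu_0):
  S^{-1} · (x̄ - mu_0) = (0.76, -0.64),
  (x̄ - mu_0)^T · [...] = (0.75)·(0.76) + (-2)·(-0.64) = 1.85.

Step 5 — scale by n: T² = 4 · 1.85 = 7.4.

T² ≈ 7.4


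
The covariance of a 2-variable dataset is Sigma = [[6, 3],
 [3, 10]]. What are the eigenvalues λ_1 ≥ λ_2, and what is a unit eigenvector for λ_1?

Step 1 — characteristic polynomial of 2×2 Sigma:
  det(Sigma - λI) = λ² - trace · λ + det = 0.
  trace = 6 + 10 = 16, det = 6·10 - (3)² = 51.
Step 2 — discriminant:
  Δ = trace² - 4·det = 256 - 204 = 52.
Step 3 — eigenvalues:
  λ = (trace ± √Δ)/2 = (16 ± 7.2111)/2,
  λ_1 = 11.6056,  λ_2 = 4.3944.

Step 4 — unit eigenvector for λ_1: solve (Sigma - λ_1 I)v = 0. First row:
  (6 - 11.6056)·v_x + (3)·v_y = 0, i.e. (-5.6056)·v_x + (3)·v_y = 0,
  so v ∝ (b, λ_1 - a) = (3, 5.6056) = u.
  ||u|| = √((3)² + (5.6056)²) = √(40.4222) ≈ 6.3578,
  v_1 = u/||u|| ≈ (0.4719, 0.8817) (||v_1|| = 1).

λ_1 = 11.6056,  λ_2 = 4.3944;  v_1 ≈ (0.4719, 0.8817)


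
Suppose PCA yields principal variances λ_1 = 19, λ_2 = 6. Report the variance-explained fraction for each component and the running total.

Step 1 — total variance = trace(Sigma) = Σ λ_i = 19 + 6 = 25.

Step 2 — fraction explained by component i = λ_i / Σ λ:
  PC1: 19/25 = 0.76
  PC2: 6/25 = 0.24

Step 3 — cumulative fraction after k components = (λ_1 + ... + λ_k) / Σ λ:
  k = 1: 19/25 = 0.76
  k = 2: (19 + 6)/25 = 25/25 = 1

Summary (fraction, with percent):

explained: PC1 0.76 (76%), PC2 0.24 (24%);  cumulative: 0.76, 1


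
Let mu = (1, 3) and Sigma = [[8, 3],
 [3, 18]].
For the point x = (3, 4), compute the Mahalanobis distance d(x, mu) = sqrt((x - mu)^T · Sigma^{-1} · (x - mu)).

Step 1 — centre the observation: (x - mu) = (2, 1).

Step 2 — invert Sigma. det(Sigma) = 8·18 - (3)² = 135.
  Sigma^{-1} = (1/det) · [[d, -b], [-b, a]] = [[0.1333, -0.0222],
 [-0.0222, 0.0593]].

Step 3 — form the quadratic (x - mu)^T · Sigma^{-1} · (x - mu):
  Sigma^{-1} · (x - mu) = (0.2444, 0.0148).
  (x - mu)^T · [Sigma^{-1} · (x - mu)] = (2)·(0.2444) + (1)·(0.0148) = 0.5037.

Step 4 — take square root: d = √(0.5037) ≈ 0.7097.

d(x, mu) = √(0.5037) ≈ 0.7097


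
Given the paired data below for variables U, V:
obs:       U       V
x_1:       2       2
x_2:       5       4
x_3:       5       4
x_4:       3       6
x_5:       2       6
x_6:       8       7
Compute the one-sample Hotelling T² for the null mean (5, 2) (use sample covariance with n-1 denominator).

Step 1 — sample mean vector:
  mean(U) = (2 + 5 + 5 + 3 + 2 + 8) / 6 = 25/6 = 4.1667
  mean(V) = (2 + 4 + 4 + 6 + 6 + 7) / 6 = 29/6 = 4.8333
  x̄ = (4.1667, 4.8333),  deviation x̄ - mu_0 = (4.1667, 4.8333) - (5, 2) = (-0.8333, 2.8333).

Step 2 — sample covariance matrix, S[i,j] = (1/(n-1)) · Σ_k (x_{k,i} - mean_i) · (x_{k,j} - mean_j), divisor n-1 = 5:
  S[U,U] = ((-2.1667)·(-2.1667) + (0.8333)·(0.8333) + (0.8333)·(0.8333) + (-1.1667)·(-1.1667) + (-2.1667)·(-2.1667) + (3.8333)·(3.8333)) / 5 = 26.8333/5 = 5.3667
  S[U,V] = ((-2.1667)·(-2.8333) + (0.8333)·(-0.8333) + (0.8333)·(-0.8333) + (-1.1667)·(1.1667) + (-2.1667)·(1.1667) + (3.8333)·(2.1667)) / 5 = 9.1667/5 = 1.8333
  S[V,V] = ((-2.8333)·(-2.8333) + (-0.8333)·(-0.8333) + (-0.8333)·(-0.8333) + (1.1667)·(1.1667) + (1.1667)·(1.1667) + (2.1667)·(2.1667)) / 5 = 16.8333/5 = 3.3667
  S = [[5.3667, 1.8333],
 [1.8333, 3.3667]].

Step 3 — invert S. det(S) = 5.3667·3.3667 - (1.8333)² = 14.7067.
  S^{-1} = (1/det) · [[d, -b], [-b, a]] = [[0.2289, -0.1247],
 [-0.1247, 0.3649]].

Step 4 — quadratic form (x̄ - mu_0)^T · S^{-1} · (x̄ - mu_0):
  S^{-1} · (x̄ - mu_0) = (-0.544, 1.1378),
  (x̄ - mu_0)^T · [...] = (-0.8333)·(-0.544) + (2.8333)·(1.1378) = 3.6771.

Step 5 — scale by n: T² = 6 · 3.6771 = 22.0626.

T² ≈ 22.0626


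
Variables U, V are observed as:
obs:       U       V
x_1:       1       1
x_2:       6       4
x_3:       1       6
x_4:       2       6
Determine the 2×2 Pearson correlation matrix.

Step 1 — column means:
  mean(U) = (1 + 6 + 1 + 2) / 4 = 10/4 = 2.5
  mean(V) = (1 + 4 + 6 + 6) / 4 = 17/4 = 4.25

Step 2 — sample variances and covariances s[i,j] = (1/(n-1)) · Σ_k (x_{k,i} - mean_i) · (x_{k,j} - mean_j), with n-1 = 3:
  s[U,U] = ((-1.5)·(-1.5) + (3.5)·(3.5) + (-1.5)·(-1.5) + (-0.5)·(-0.5)) / 3 = 17/3 = 5.6667
  s[U,V] = ((-1.5)·(-3.25) + (3.5)·(-0.25) + (-1.5)·(1.75) + (-0.5)·(1.75)) / 3 = 0.5/3 = 0.1667
  s[V,V] = ((-3.25)·(-3.25) + (-0.25)·(-0.25) + (1.75)·(1.75) + (1.75)·(1.75)) / 3 = 16.75/3 = 5.5833
  Sample standard deviations s_i = √(s[i,i]):
  s(U) = √(5.6667) = 2.3805
  s(V) = √(5.5833) = 2.3629

Step 3 — r_{ij} = s_{ij} / (s_i · s_j):
  r[U,U] = 1 (diagonal).
  r[U,V] = 0.1667 / (2.3805 · 2.3629) = 0.1667 / 5.6248 = 0.0296
  r[V,V] = 1 (diagonal).

R is symmetric with unit diagonal. Assembling:

R = [[1, 0.0296],
 [0.0296, 1]]


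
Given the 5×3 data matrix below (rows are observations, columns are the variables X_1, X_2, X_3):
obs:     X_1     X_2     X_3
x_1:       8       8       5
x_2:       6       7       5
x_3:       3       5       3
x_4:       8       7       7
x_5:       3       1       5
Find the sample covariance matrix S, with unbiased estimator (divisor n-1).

Step 1 — column means:
  mean(X_1) = (8 + 6 + 3 + 8 + 3) / 5 = 28/5 = 5.6
  mean(X_2) = (8 + 7 + 5 + 7 + 1) / 5 = 28/5 = 5.6
  mean(X_3) = (5 + 5 + 3 + 7 + 5) / 5 = 25/5 = 5

Step 2 — sample covariance S[i,j] = (1/(n-1)) · Σ_k (x_{k,i} - mean_i) · (x_{k,j} - mean_j), with n-1 = 4.
  S[X_1,X_1] = ((2.4)·(2.4) + (0.4)·(0.4) + (-2.6)·(-2.6) + (2.4)·(2.4) + (-2.6)·(-2.6)) / 4 = 25.2/4 = 6.3
  S[X_1,X_2] = ((2.4)·(2.4) + (0.4)·(1.4) + (-2.6)·(-0.6) + (2.4)·(1.4) + (-2.6)·(-4.6)) / 4 = 23.2/4 = 5.8
  S[X_1,X_3] = ((2.4)·(0) + (0.4)·(0) + (-2.6)·(-2) + (2.4)·(2) + (-2.6)·(0)) / 4 = 10/4 = 2.5
  S[X_2,X_2] = ((2.4)·(2.4) + (1.4)·(1.4) + (-0.6)·(-0.6) + (1.4)·(1.4) + (-4.6)·(-4.6)) / 4 = 31.2/4 = 7.8
  S[X_2,X_3] = ((2.4)·(0) + (1.4)·(0) + (-0.6)·(-2) + (1.4)·(2) + (-4.6)·(0)) / 4 = 4/4 = 1
  S[X_3,X_3] = ((0)·(0) + (0)·(0) + (-2)·(-2) + (2)·(2) + (0)·(0)) / 4 = 8/4 = 2

S is symmetric (S[j,i] = S[i,j]). Assembling:

S = [[6.3, 5.8, 2.5],
 [5.8, 7.8, 1],
 [2.5, 1, 2]]


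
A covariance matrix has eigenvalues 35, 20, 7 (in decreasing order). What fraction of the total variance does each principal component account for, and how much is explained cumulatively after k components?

Step 1 — total variance = trace(Sigma) = Σ λ_i = 35 + 20 + 7 = 62.

Step 2 — fraction explained by component i = λ_i / Σ λ:
  PC1: 35/62 = 0.5645
  PC2: 20/62 = 0.3226
  PC3: 7/62 = 0.1129

Step 3 — cumulative fraction after k components = (λ_1 + ... + λ_k) / Σ λ:
  k = 1: 35/62 = 0.5645
  k = 2: (35 + 20)/62 = 55/62 = 0.8871
  k = 3: (35 + 20 + 7)/62 = 62/62 = 1

Summary (fraction, with percent):

explained: PC1 0.5645 (56.45%), PC2 0.3226 (32.26%), PC3 0.1129 (11.29%);  cumulative: 0.5645, 0.8871, 1


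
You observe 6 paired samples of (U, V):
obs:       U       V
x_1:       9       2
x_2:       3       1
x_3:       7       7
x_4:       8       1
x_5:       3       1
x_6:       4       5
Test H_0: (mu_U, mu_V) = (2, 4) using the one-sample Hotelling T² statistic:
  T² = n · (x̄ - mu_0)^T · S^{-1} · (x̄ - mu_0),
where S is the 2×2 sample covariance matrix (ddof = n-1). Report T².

Step 1 — sample mean vector:
  mean(U) = (9 + 3 + 7 + 8 + 3 + 4) / 6 = 34/6 = 5.6667
  mean(V) = (2 + 1 + 7 + 1 + 1 + 5) / 6 = 17/6 = 2.8333
  x̄ = (5.6667, 2.8333),  deviation x̄ - mu_0 = (5.6667, 2.8333) - (2, 4) = (3.6667, -1.1667).

Step 2 — sample covariance matrix, S[i,j] = (1/(n-1)) · Σ_k (x_{k,i} - mean_i) · (x_{k,j} - mean_j), divisor n-1 = 5:
  S[U,U] = ((3.3333)·(3.3333) + (-2.6667)·(-2.6667) + (1.3333)·(1.3333) + (2.3333)·(2.3333) + (-2.6667)·(-2.6667) + (-1.6667)·(-1.6667)) / 5 = 35.3333/5 = 7.0667
  S[U,V] = ((3.3333)·(-0.8333) + (-2.6667)·(-1.8333) + (1.3333)·(4.1667) + (2.3333)·(-1.8333) + (-2.6667)·(-1.8333) + (-1.6667)·(2.1667)) / 5 = 4.6667/5 = 0.9333
  S[V,V] = ((-0.8333)·(-0.8333) + (-1.8333)·(-1.8333) + (4.1667)·(4.1667) + (-1.8333)·(-1.8333) + (-1.8333)·(-1.8333) + (2.1667)·(2.1667)) / 5 = 32.8333/5 = 6.5667
  S = [[7.0667, 0.9333],
 [0.9333, 6.5667]].

Step 3 — invert S. det(S) = 7.0667·6.5667 - (0.9333)² = 45.5333.
  S^{-1} = (1/det) · [[d, -b], [-b, a]] = [[0.1442, -0.0205],
 [-0.0205, 0.1552]].

Step 4 — quadratic form (x̄ - mu_0)^T · S^{-1} · (x̄ - mu_0):
  S^{-1} · (x̄ - mu_0) = (0.5527, -0.2562),
  (x̄ - mu_0)^T · [...] = (3.6667)·(0.5527) + (-1.1667)·(-0.2562) = 2.3255.

Step 5 — scale by n: T² = 6 · 2.3255 = 13.9531.

T² ≈ 13.9531


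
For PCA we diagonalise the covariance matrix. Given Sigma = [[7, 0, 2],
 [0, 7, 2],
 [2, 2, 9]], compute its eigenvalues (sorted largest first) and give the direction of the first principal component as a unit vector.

Step 1 — characteristic polynomial p(λ) = det(λI - Sigma) = λ³ - tr·λ² + c_1·λ - det, where tr = trace, c_1 = sum of the principal 2×2 minors, det = det(Sigma):
  tr = 7 + 7 + 9 = 23,
  c_1 = (7·7 - (0)²) + (7·9 - (2)²) + (7·9 - (2)²) = 49 + 59 + 59 = 167,
  det = 7·(7·9 - (2)²) - (0)·((0)·9 - (2)·(2)) + (2)·((0)·(2) - 7·(2)) = 7·(59) - (0)·(-4) + (2)·(-14) = 385.
  So p(λ) = λ³ - 23λ² + 167λ - 385.
Step 2 — look for an integer root (rational root theorem: any rational root is an integer divisor of 385). Testing λ = 5:
  p(5) = 125 - 575 + 835 - 385 = 0  ✓
  Dividing out (λ - 5): p(λ) = (λ - 5)(λ² - 18λ + 77).
Step 3 — remaining eigenvalues from the quadratic λ² - 18λ + 77 = 0:
  Δ = 18² - 4·77 = 324 - 308 = 16,  λ = (18 ± √16)/2 = (18 ± 4)/2 = 11 or 7.
  Sorted: λ_1 = 11,  λ_2 = 7,  λ_3 = 5  (check: sum = 23 = tr ✓).

Step 4 — unit eigenvector for λ_1 = 11: v spans the null space of (Sigma - λ_1 I), whose rows are
  r_1 = (-4, 0, 2),  r_2 = (0, -4, 2),  r_3 = (2, 2, -2).
  v is orthogonal to every row, so take v ∝ r_1 × r_2 = ((0)·(2) - (2)·(-4), (2)·(0) - (-4)·(2), (-4)·(-4) - (0)·(0)) = (8, 8, 16).
  Rescale (divide by 8): u = (1, 1, 2).
  ||u|| = √((1)² + (1)² + (2)²) = √(6) ≈ 2.4495,  v_1 = u/||u|| ≈ (0.4082, 0.4082, 0.8165) (||v_1|| = 1).

λ_1 = 11,  λ_2 = 7,  λ_3 = 5;  v_1 ≈ (0.4082, 0.4082, 0.8165)


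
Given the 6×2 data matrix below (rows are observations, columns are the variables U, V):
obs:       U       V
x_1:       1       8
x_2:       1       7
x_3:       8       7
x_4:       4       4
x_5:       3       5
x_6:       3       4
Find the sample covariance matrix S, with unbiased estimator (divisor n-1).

Step 1 — column means:
  mean(U) = (1 + 1 + 8 + 4 + 3 + 3) / 6 = 20/6 = 3.3333
  mean(V) = (8 + 7 + 7 + 4 + 5 + 4) / 6 = 35/6 = 5.8333

Step 2 — sample covariance S[i,j] = (1/(n-1)) · Σ_k (x_{k,i} - mean_i) · (x_{k,j} - mean_j), with n-1 = 5.
  S[U,U] = ((-2.3333)·(-2.3333) + (-2.3333)·(-2.3333) + (4.6667)·(4.6667) + (0.6667)·(0.6667) + (-0.3333)·(-0.3333) + (-0.3333)·(-0.3333)) / 5 = 33.3333/5 = 6.6667
  S[U,V] = ((-2.3333)·(2.1667) + (-2.3333)·(1.1667) + (4.6667)·(1.1667) + (0.6667)·(-1.8333) + (-0.3333)·(-0.8333) + (-0.3333)·(-1.8333)) / 5 = -2.6667/5 = -0.5333
  S[V,V] = ((2.1667)·(2.1667) + (1.1667)·(1.1667) + (1.1667)·(1.1667) + (-1.8333)·(-1.8333) + (-0.8333)·(-0.8333) + (-1.8333)·(-1.8333)) / 5 = 14.8333/5 = 2.9667

S is symmetric (S[j,i] = S[i,j]). Assembling:

S = [[6.6667, -0.5333],
 [-0.5333, 2.9667]]


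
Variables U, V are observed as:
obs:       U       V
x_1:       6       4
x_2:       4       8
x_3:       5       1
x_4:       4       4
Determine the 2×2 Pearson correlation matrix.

Step 1 — column means:
  mean(U) = (6 + 4 + 5 + 4) / 4 = 19/4 = 4.75
  mean(V) = (4 + 8 + 1 + 4) / 4 = 17/4 = 4.25

Step 2 — sample variances and covariances s[i,j] = (1/(n-1)) · Σ_k (x_{k,i} - mean_i) · (x_{k,j} - mean_j), with n-1 = 3:
  s[U,U] = ((1.25)·(1.25) + (-0.75)·(-0.75) + (0.25)·(0.25) + (-0.75)·(-0.75)) / 3 = 2.75/3 = 0.9167
  s[U,V] = ((1.25)·(-0.25) + (-0.75)·(3.75) + (0.25)·(-3.25) + (-0.75)·(-0.25)) / 3 = -3.75/3 = -1.25
  s[V,V] = ((-0.25)·(-0.25) + (3.75)·(3.75) + (-3.25)·(-3.25) + (-0.25)·(-0.25)) / 3 = 24.75/3 = 8.25
  Sample standard deviations s_i = √(s[i,i]):
  s(U) = √(0.9167) = 0.9574
  s(V) = √(8.25) = 2.8723

Step 3 — r_{ij} = s_{ij} / (s_i · s_j):
  r[U,U] = 1 (diagonal).
  r[U,V] = -1.25 / (0.9574 · 2.8723) = -1.25 / 2.75 = -0.4545
  r[V,V] = 1 (diagonal).

R is symmetric with unit diagonal. Assembling:

R = [[1, -0.4545],
 [-0.4545, 1]]


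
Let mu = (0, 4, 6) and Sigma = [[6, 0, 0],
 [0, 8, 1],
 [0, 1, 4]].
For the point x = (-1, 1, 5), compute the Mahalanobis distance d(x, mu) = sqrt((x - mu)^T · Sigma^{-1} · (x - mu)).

Step 1 — centre the observation: (x - mu) = (-1, -3, -1).

Step 2 — invert Sigma (cofactor / det for 3×3, or solve directly):
  Sigma^{-1} = [[0.1667, 0, 0],
 [0, 0.129, -0.0323],
 [0, -0.0323, 0.2581]].

Step 3 — form the quadratic (x - mu)^T · Sigma^{-1} · (x - mu):
  Sigma^{-1} · (x - mu) = (-0.1667, -0.3548, -0.1613).
  (x - mu)^T · [Sigma^{-1} · (x - mu)] = (-1)·(-0.1667) + (-3)·(-0.3548) + (-1)·(-0.1613) = 1.3925.

Step 4 — take square root: d = √(1.3925) ≈ 1.18.

d(x, mu) = √(1.3925) ≈ 1.18


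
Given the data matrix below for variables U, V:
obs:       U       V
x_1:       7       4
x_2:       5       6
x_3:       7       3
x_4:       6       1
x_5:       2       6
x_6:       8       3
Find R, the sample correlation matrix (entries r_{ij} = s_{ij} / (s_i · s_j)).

Step 1 — column means:
  mean(U) = (7 + 5 + 7 + 6 + 2 + 8) / 6 = 35/6 = 5.8333
  mean(V) = (4 + 6 + 3 + 1 + 6 + 3) / 6 = 23/6 = 3.8333

Step 2 — sample variances and covariances s[i,j] = (1/(n-1)) · Σ_k (x_{k,i} - mean_i) · (x_{k,j} - mean_j), with n-1 = 5:
  s[U,U] = ((1.1667)·(1.1667) + (-0.8333)·(-0.8333) + (1.1667)·(1.1667) + (0.1667)·(0.1667) + (-3.8333)·(-3.8333) + (2.1667)·(2.1667)) / 5 = 22.8333/5 = 4.5667
  s[U,V] = ((1.1667)·(0.1667) + (-0.8333)·(2.1667) + (1.1667)·(-0.8333) + (0.1667)·(-2.8333) + (-3.8333)·(2.1667) + (2.1667)·(-0.8333)) / 5 = -13.1667/5 = -2.6333
  s[V,V] = ((0.1667)·(0.1667) + (2.1667)·(2.1667) + (-0.8333)·(-0.8333) + (-2.8333)·(-2.8333) + (2.1667)·(2.1667) + (-0.8333)·(-0.8333)) / 5 = 18.8333/5 = 3.7667
  Sample standard deviations s_i = √(s[i,i]):
  s(U) = √(4.5667) = 2.137
  s(V) = √(3.7667) = 1.9408

Step 3 — r_{ij} = s_{ij} / (s_i · s_j):
  r[U,U] = 1 (diagonal).
  r[U,V] = -2.6333 / (2.137 · 1.9408) = -2.6333 / 4.1474 = -0.6349
  r[V,V] = 1 (diagonal).

R is symmetric with unit diagonal. Assembling:

R = [[1, -0.6349],
 [-0.6349, 1]]


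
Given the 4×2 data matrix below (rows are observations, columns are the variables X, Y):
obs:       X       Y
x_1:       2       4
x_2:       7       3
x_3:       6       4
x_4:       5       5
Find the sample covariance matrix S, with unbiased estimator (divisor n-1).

Step 1 — column means:
  mean(X) = (2 + 7 + 6 + 5) / 4 = 20/4 = 5
  mean(Y) = (4 + 3 + 4 + 5) / 4 = 16/4 = 4

Step 2 — sample covariance S[i,j] = (1/(n-1)) · Σ_k (x_{k,i} - mean_i) · (x_{k,j} - mean_j), with n-1 = 3.
  S[X,X] = ((-3)·(-3) + (2)·(2) + (1)·(1) + (0)·(0)) / 3 = 14/3 = 4.6667
  S[X,Y] = ((-3)·(0) + (2)·(-1) + (1)·(0) + (0)·(1)) / 3 = -2/3 = -0.6667
  S[Y,Y] = ((0)·(0) + (-1)·(-1) + (0)·(0) + (1)·(1)) / 3 = 2/3 = 0.6667

S is symmetric (S[j,i] = S[i,j]). Assembling:

S = [[4.6667, -0.6667],
 [-0.6667, 0.6667]]


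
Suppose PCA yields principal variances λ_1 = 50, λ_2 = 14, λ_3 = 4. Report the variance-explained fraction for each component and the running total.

Step 1 — total variance = trace(Sigma) = Σ λ_i = 50 + 14 + 4 = 68.

Step 2 — fraction explained by component i = λ_i / Σ λ:
  PC1: 50/68 = 0.7353
  PC2: 14/68 = 0.2059
  PC3: 4/68 = 0.0588

Step 3 — cumulative fraction after k components = (λ_1 + ... + λ_k) / Σ λ:
  k = 1: 50/68 = 0.7353
  k = 2: (50 + 14)/68 = 64/68 = 0.9412
  k = 3: (50 + 14 + 4)/68 = 68/68 = 1

Summary (fraction, with percent):

explained: PC1 0.7353 (73.53%), PC2 0.2059 (20.59%), PC3 0.0588 (5.88%);  cumulative: 0.7353, 0.9412, 1


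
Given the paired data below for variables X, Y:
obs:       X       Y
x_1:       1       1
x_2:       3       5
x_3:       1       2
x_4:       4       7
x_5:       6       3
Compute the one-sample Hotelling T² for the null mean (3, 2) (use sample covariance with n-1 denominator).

Step 1 — sample mean vector:
  mean(X) = (1 + 3 + 1 + 4 + 6) / 5 = 15/5 = 3
  mean(Y) = (1 + 5 + 2 + 7 + 3) / 5 = 18/5 = 3.6
  x̄ = (3, 3.6),  deviation x̄ - mu_0 = (3, 3.6) - (3, 2) = (0, 1.6).

Step 2 — sample covariance matrix, S[i,j] = (1/(n-1)) · Σ_k (x_{k,i} - mean_i) · (x_{k,j} - mean_j), divisor n-1 = 4:
  S[X,X] = ((-2)·(-2) + (0)·(0) + (-2)·(-2) + (1)·(1) + (3)·(3)) / 4 = 18/4 = 4.5
  S[X,Y] = ((-2)·(-2.6) + (0)·(1.4) + (-2)·(-1.6) + (1)·(3.4) + (3)·(-0.6)) / 4 = 10/4 = 2.5
  S[Y,Y] = ((-2.6)·(-2.6) + (1.4)·(1.4) + (-1.6)·(-1.6) + (3.4)·(3.4) + (-0.6)·(-0.6)) / 4 = 23.2/4 = 5.8
  S = [[4.5, 2.5],
 [2.5, 5.8]].

Step 3 — invert S. det(S) = 4.5·5.8 - (2.5)² = 19.85.
  S^{-1} = (1/det) · [[d, -b], [-b, a]] = [[0.2922, -0.1259],
 [-0.1259, 0.2267]].

Step 4 — quadratic form (x̄ - mu_0)^T · S^{-1} · (x̄ - mu_0):
  S^{-1} · (x̄ - mu_0) = (-0.2015, 0.3627),
  (x̄ - mu_0)^T · [...] = (0)·(-0.2015) + (1.6)·(0.3627) = 0.5804.

Step 5 — scale by n: T² = 5 · 0.5804 = 2.9018.

T² ≈ 2.9018


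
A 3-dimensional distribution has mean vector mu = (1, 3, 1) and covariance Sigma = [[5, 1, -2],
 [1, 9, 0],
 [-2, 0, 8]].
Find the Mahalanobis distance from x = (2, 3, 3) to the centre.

Step 1 — centre the observation: (x - mu) = (1, 0, 2).

Step 2 — invert Sigma (cofactor / det for 3×3, or solve directly):
  Sigma^{-1} = [[0.2278, -0.0253, 0.057],
 [-0.0253, 0.1139, -0.0063],
 [0.057, -0.0063, 0.1392]].

Step 3 — form the quadratic (x - mu)^T · Sigma^{-1} · (x - mu):
  Sigma^{-1} · (x - mu) = (0.3418, -0.038, 0.3354).
  (x - mu)^T · [Sigma^{-1} · (x - mu)] = (1)·(0.3418) + (0)·(-0.038) + (2)·(0.3354) = 1.0127.

Step 4 — take square root: d = √(1.0127) ≈ 1.0063.

d(x, mu) = √(1.0127) ≈ 1.0063


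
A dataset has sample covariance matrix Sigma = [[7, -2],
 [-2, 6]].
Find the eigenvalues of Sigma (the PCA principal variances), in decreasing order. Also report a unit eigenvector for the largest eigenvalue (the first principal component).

Step 1 — characteristic polynomial of 2×2 Sigma:
  det(Sigma - λI) = λ² - trace · λ + det = 0.
  trace = 7 + 6 = 13, det = 7·6 - (-2)² = 38.
Step 2 — discriminant:
  Δ = trace² - 4·det = 169 - 152 = 17.
Step 3 — eigenvalues:
  λ = (trace ± √Δ)/2 = (13 ± 4.1231)/2,
  λ_1 = 8.5616,  λ_2 = 4.4384.

Step 4 — unit eigenvector for λ_1: solve (Sigma - λ_1 I)v = 0. First row:
  (7 - 8.5616)·v_x + (-2)·v_y = 0, i.e. (-1.5616)·v_x + (-2)·v_y = 0,
  so v ∝ (b, λ_1 - a) = (-2, 1.5616); multiply by -1 so the first entry is positive: u = (2, -1.5616).
  ||u|| = √((2)² + (-1.5616)²) = √(6.4384) ≈ 2.5374,
  v_1 = u/||u|| ≈ (0.7882, -0.6154) (||v_1|| = 1).

λ_1 = 8.5616,  λ_2 = 4.4384;  v_1 ≈ (0.7882, -0.6154)


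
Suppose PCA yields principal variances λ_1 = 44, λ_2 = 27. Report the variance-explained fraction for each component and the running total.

Step 1 — total variance = trace(Sigma) = Σ λ_i = 44 + 27 = 71.

Step 2 — fraction explained by component i = λ_i / Σ λ:
  PC1: 44/71 = 0.6197
  PC2: 27/71 = 0.3803

Step 3 — cumulative fraction after k components = (λ_1 + ... + λ_k) / Σ λ:
  k = 1: 44/71 = 0.6197
  k = 2: (44 + 27)/71 = 71/71 = 1

Summary (fraction, with percent):

explained: PC1 0.6197 (61.97%), PC2 0.3803 (38.03%);  cumulative: 0.6197, 1


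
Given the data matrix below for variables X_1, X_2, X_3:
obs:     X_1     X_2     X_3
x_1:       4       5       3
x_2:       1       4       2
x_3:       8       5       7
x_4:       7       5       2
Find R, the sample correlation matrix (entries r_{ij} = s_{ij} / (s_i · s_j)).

Step 1 — column means:
  mean(X_1) = (4 + 1 + 8 + 7) / 4 = 20/4 = 5
  mean(X_2) = (5 + 4 + 5 + 5) / 4 = 19/4 = 4.75
  mean(X_3) = (3 + 2 + 7 + 2) / 4 = 14/4 = 3.5

Step 2 — sample variances and covariances s[i,j] = (1/(n-1)) · Σ_k (x_{k,i} - mean_i) · (x_{k,j} - mean_j), with n-1 = 3:
  s[X_1,X_1] = ((-1)·(-1) + (-4)·(-4) + (3)·(3) + (2)·(2)) / 3 = 30/3 = 10
  s[X_1,X_2] = ((-1)·(0.25) + (-4)·(-0.75) + (3)·(0.25) + (2)·(0.25)) / 3 = 4/3 = 1.3333
  s[X_1,X_3] = ((-1)·(-0.5) + (-4)·(-1.5) + (3)·(3.5) + (2)·(-1.5)) / 3 = 14/3 = 4.6667
  s[X_2,X_2] = ((0.25)·(0.25) + (-0.75)·(-0.75) + (0.25)·(0.25) + (0.25)·(0.25)) / 3 = 0.75/3 = 0.25
  s[X_2,X_3] = ((0.25)·(-0.5) + (-0.75)·(-1.5) + (0.25)·(3.5) + (0.25)·(-1.5)) / 3 = 1.5/3 = 0.5
  s[X_3,X_3] = ((-0.5)·(-0.5) + (-1.5)·(-1.5) + (3.5)·(3.5) + (-1.5)·(-1.5)) / 3 = 17/3 = 5.6667
  Sample standard deviations s_i = √(s[i,i]):
  s(X_1) = √(10) = 3.1623
  s(X_2) = √(0.25) = 0.5
  s(X_3) = √(5.6667) = 2.3805

Step 3 — r_{ij} = s_{ij} / (s_i · s_j):
  r[X_1,X_1] = 1 (diagonal).
  r[X_1,X_2] = 1.3333 / (3.1623 · 0.5) = 1.3333 / 1.5811 = 0.8433
  r[X_1,X_3] = 4.6667 / (3.1623 · 2.3805) = 4.6667 / 7.5277 = 0.6199
  r[X_2,X_2] = 1 (diagonal).
  r[X_2,X_3] = 0.5 / (0.5 · 2.3805) = 0.5 / 1.1902 = 0.4201
  r[X_3,X_3] = 1 (diagonal).

R is symmetric with unit diagonal. Assembling:

R = [[1, 0.8433, 0.6199],
 [0.8433, 1, 0.4201],
 [0.6199, 0.4201, 1]]


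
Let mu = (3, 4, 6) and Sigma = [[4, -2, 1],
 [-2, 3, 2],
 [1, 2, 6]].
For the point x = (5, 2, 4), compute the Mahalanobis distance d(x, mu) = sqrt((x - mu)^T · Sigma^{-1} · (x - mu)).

Step 1 — centre the observation: (x - mu) = (2, -2, -2).

Step 2 — invert Sigma (cofactor / det for 3×3, or solve directly):
  Sigma^{-1} = [[0.6667, 0.6667, -0.3333],
 [0.6667, 1.0952, -0.4762],
 [-0.3333, -0.4762, 0.381]].

Step 3 — form the quadratic (x - mu)^T · Sigma^{-1} · (x - mu):
  Sigma^{-1} · (x - mu) = (0.6667, 0.0952, -0.4762).
  (x - mu)^T · [Sigma^{-1} · (x - mu)] = (2)·(0.6667) + (-2)·(0.0952) + (-2)·(-0.4762) = 2.0952.

Step 4 — take square root: d = √(2.0952) ≈ 1.4475.

d(x, mu) = √(2.0952) ≈ 1.4475


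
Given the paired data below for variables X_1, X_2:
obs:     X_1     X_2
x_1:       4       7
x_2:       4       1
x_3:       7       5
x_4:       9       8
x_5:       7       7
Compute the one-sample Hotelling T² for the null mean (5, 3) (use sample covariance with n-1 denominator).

Step 1 — sample mean vector:
  mean(X_1) = (4 + 4 + 7 + 9 + 7) / 5 = 31/5 = 6.2
  mean(X_2) = (7 + 1 + 5 + 8 + 7) / 5 = 28/5 = 5.6
  x̄ = (6.2, 5.6),  deviation x̄ - mu_0 = (6.2, 5.6) - (5, 3) = (1.2, 2.6).

Step 2 — sample covariance matrix, S[i,j] = (1/(n-1)) · Σ_k (x_{k,i} - mean_i) · (x_{k,j} - mean_j), divisor n-1 = 4:
  S[X_1,X_1] = ((-2.2)·(-2.2) + (-2.2)·(-2.2) + (0.8)·(0.8) + (2.8)·(2.8) + (0.8)·(0.8)) / 4 = 18.8/4 = 4.7
  S[X_1,X_2] = ((-2.2)·(1.4) + (-2.2)·(-4.6) + (0.8)·(-0.6) + (2.8)·(2.4) + (0.8)·(1.4)) / 4 = 14.4/4 = 3.6
  S[X_2,X_2] = ((1.4)·(1.4) + (-4.6)·(-4.6) + (-0.6)·(-0.6) + (2.4)·(2.4) + (1.4)·(1.4)) / 4 = 31.2/4 = 7.8
  S = [[4.7, 3.6],
 [3.6, 7.8]].

Step 3 — invert S. det(S) = 4.7·7.8 - (3.6)² = 23.7.
  S^{-1} = (1/det) · [[d, -b], [-b, a]] = [[0.3291, -0.1519],
 [-0.1519, 0.1983]].

Step 4 — quadratic form (x̄ - mu_0)^T · S^{-1} · (x̄ - mu_0):
  S^{-1} · (x̄ - mu_0) = (0, 0.3333),
  (x̄ - mu_0)^T · [...] = (1.2)·(0) + (2.6)·(0.3333) = 0.8667.

Step 5 — scale by n: T² = 5 · 0.8667 = 4.3333.

T² ≈ 4.3333


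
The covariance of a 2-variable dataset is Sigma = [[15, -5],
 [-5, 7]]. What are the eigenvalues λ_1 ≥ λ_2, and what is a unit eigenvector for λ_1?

Step 1 — characteristic polynomial of 2×2 Sigma:
  det(Sigma - λI) = λ² - trace · λ + det = 0.
  trace = 15 + 7 = 22, det = 15·7 - (-5)² = 80.
Step 2 — discriminant:
  Δ = trace² - 4·det = 484 - 320 = 164.
Step 3 — eigenvalues:
  λ = (trace ± √Δ)/2 = (22 ± 12.8062)/2,
  λ_1 = 17.4031,  λ_2 = 4.5969.

Step 4 — unit eigenvector for λ_1: solve (Sigma - λ_1 I)v = 0. First row:
  (15 - 17.4031)·v_x + (-5)·v_y = 0, i.e. (-2.4031)·v_x + (-5)·v_y = 0,
  so v ∝ (b, λ_1 - a) = (-5, 2.4031); multiply by -1 so the first entry is positive: u = (5, -2.4031).
  ||u|| = √((5)² + (-2.4031)²) = √(30.775) ≈ 5.5475,
  v_1 = u/||u|| ≈ (0.9013, -0.4332) (||v_1|| = 1).

λ_1 = 17.4031,  λ_2 = 4.5969;  v_1 ≈ (0.9013, -0.4332)


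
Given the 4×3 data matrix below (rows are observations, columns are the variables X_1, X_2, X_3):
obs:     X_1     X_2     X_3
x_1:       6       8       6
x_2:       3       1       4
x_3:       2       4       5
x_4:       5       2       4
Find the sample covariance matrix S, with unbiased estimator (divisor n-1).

Step 1 — column means:
  mean(X_1) = (6 + 3 + 2 + 5) / 4 = 16/4 = 4
  mean(X_2) = (8 + 1 + 4 + 2) / 4 = 15/4 = 3.75
  mean(X_3) = (6 + 4 + 5 + 4) / 4 = 19/4 = 4.75

Step 2 — sample covariance S[i,j] = (1/(n-1)) · Σ_k (x_{k,i} - mean_i) · (x_{k,j} - mean_j), with n-1 = 3.
  S[X_1,X_1] = ((2)·(2) + (-1)·(-1) + (-2)·(-2) + (1)·(1)) / 3 = 10/3 = 3.3333
  S[X_1,X_2] = ((2)·(4.25) + (-1)·(-2.75) + (-2)·(0.25) + (1)·(-1.75)) / 3 = 9/3 = 3
  S[X_1,X_3] = ((2)·(1.25) + (-1)·(-0.75) + (-2)·(0.25) + (1)·(-0.75)) / 3 = 2/3 = 0.6667
  S[X_2,X_2] = ((4.25)·(4.25) + (-2.75)·(-2.75) + (0.25)·(0.25) + (-1.75)·(-1.75)) / 3 = 28.75/3 = 9.5833
  S[X_2,X_3] = ((4.25)·(1.25) + (-2.75)·(-0.75) + (0.25)·(0.25) + (-1.75)·(-0.75)) / 3 = 8.75/3 = 2.9167
  S[X_3,X_3] = ((1.25)·(1.25) + (-0.75)·(-0.75) + (0.25)·(0.25) + (-0.75)·(-0.75)) / 3 = 2.75/3 = 0.9167

S is symmetric (S[j,i] = S[i,j]). Assembling:

S = [[3.3333, 3, 0.6667],
 [3, 9.5833, 2.9167],
 [0.6667, 2.9167, 0.9167]]


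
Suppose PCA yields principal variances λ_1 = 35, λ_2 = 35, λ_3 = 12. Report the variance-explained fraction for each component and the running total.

Step 1 — total variance = trace(Sigma) = Σ λ_i = 35 + 35 + 12 = 82.

Step 2 — fraction explained by component i = λ_i / Σ λ:
  PC1: 35/82 = 0.4268
  PC2: 35/82 = 0.4268
  PC3: 12/82 = 0.1463

Step 3 — cumulative fraction after k components = (λ_1 + ... + λ_k) / Σ λ:
  k = 1: 35/82 = 0.4268
  k = 2: (35 + 35)/82 = 70/82 = 0.8537
  k = 3: (35 + 35 + 12)/82 = 82/82 = 1

Summary (fraction, with percent):

explained: PC1 0.4268 (42.68%), PC2 0.4268 (42.68%), PC3 0.1463 (14.63%);  cumulative: 0.4268, 0.8537, 1


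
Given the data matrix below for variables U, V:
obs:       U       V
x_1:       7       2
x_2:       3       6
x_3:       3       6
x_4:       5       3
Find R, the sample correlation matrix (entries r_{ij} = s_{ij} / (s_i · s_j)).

Step 1 — column means:
  mean(U) = (7 + 3 + 3 + 5) / 4 = 18/4 = 4.5
  mean(V) = (2 + 6 + 6 + 3) / 4 = 17/4 = 4.25

Step 2 — sample variances and covariances s[i,j] = (1/(n-1)) · Σ_k (x_{k,i} - mean_i) · (x_{k,j} - mean_j), with n-1 = 3:
  s[U,U] = ((2.5)·(2.5) + (-1.5)·(-1.5) + (-1.5)·(-1.5) + (0.5)·(0.5)) / 3 = 11/3 = 3.6667
  s[U,V] = ((2.5)·(-2.25) + (-1.5)·(1.75) + (-1.5)·(1.75) + (0.5)·(-1.25)) / 3 = -11.5/3 = -3.8333
  s[V,V] = ((-2.25)·(-2.25) + (1.75)·(1.75) + (1.75)·(1.75) + (-1.25)·(-1.25)) / 3 = 12.75/3 = 4.25
  Sample standard deviations s_i = √(s[i,i]):
  s(U) = √(3.6667) = 1.9149
  s(V) = √(4.25) = 2.0616

Step 3 — r_{ij} = s_{ij} / (s_i · s_j):
  r[U,U] = 1 (diagonal).
  r[U,V] = -3.8333 / (1.9149 · 2.0616) = -3.8333 / 3.9476 = -0.9711
  r[V,V] = 1 (diagonal).

R is symmetric with unit diagonal. Assembling:

R = [[1, -0.9711],
 [-0.9711, 1]]


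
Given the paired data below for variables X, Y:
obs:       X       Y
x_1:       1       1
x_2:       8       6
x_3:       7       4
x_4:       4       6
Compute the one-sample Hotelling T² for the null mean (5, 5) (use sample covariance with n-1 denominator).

Step 1 — sample mean vector:
  mean(X) = (1 + 8 + 7 + 4) / 4 = 20/4 = 5
  mean(Y) = (1 + 6 + 4 + 6) / 4 = 17/4 = 4.25
  x̄ = (5, 4.25),  deviation x̄ - mu_0 = (5, 4.25) - (5, 5) = (0, -0.75).

Step 2 — sample covariance matrix, S[i,j] = (1/(n-1)) · Σ_k (x_{k,i} - mean_i) · (x_{k,j} - mean_j), divisor n-1 = 3:
  S[X,X] = ((-4)·(-4) + (3)·(3) + (2)·(2) + (-1)·(-1)) / 3 = 30/3 = 10
  S[X,Y] = ((-4)·(-3.25) + (3)·(1.75) + (2)·(-0.25) + (-1)·(1.75)) / 3 = 16/3 = 5.3333
  S[Y,Y] = ((-3.25)·(-3.25) + (1.75)·(1.75) + (-0.25)·(-0.25) + (1.75)·(1.75)) / 3 = 16.75/3 = 5.5833
  S = [[10, 5.3333],
 [5.3333, 5.5833]].

Step 3 — invert S. det(S) = 10·5.5833 - (5.3333)² = 27.3889.
  S^{-1} = (1/det) · [[d, -b], [-b, a]] = [[0.2039, -0.1947],
 [-0.1947, 0.3651]].

Step 4 — quadratic form (x̄ - mu_0)^T · S^{-1} · (x̄ - mu_0):
  S^{-1} · (x̄ - mu_0) = (0.146, -0.2738),
  (x̄ - mu_0)^T · [...] = (0)·(0.146) + (-0.75)·(-0.2738) = 0.2054.

Step 5 — scale by n: T² = 4 · 0.2054 = 0.8215.

T² ≈ 0.8215


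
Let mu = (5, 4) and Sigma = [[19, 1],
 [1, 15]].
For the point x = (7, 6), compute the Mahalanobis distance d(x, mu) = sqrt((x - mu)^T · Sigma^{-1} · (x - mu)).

Step 1 — centre the observation: (x - mu) = (2, 2).

Step 2 — invert Sigma. det(Sigma) = 19·15 - (1)² = 284.
  Sigma^{-1} = (1/det) · [[d, -b], [-b, a]] = [[0.0528, -0.0035],
 [-0.0035, 0.0669]].

Step 3 — form the quadratic (x - mu)^T · Sigma^{-1} · (x - mu):
  Sigma^{-1} · (x - mu) = (0.0986, 0.1268).
  (x - mu)^T · [Sigma^{-1} · (x - mu)] = (2)·(0.0986) + (2)·(0.1268) = 0.4507.

Step 4 — take square root: d = √(0.4507) ≈ 0.6713.

d(x, mu) = √(0.4507) ≈ 0.6713


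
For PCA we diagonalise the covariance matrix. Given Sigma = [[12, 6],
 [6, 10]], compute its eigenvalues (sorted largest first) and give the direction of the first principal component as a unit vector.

Step 1 — characteristic polynomial of 2×2 Sigma:
  det(Sigma - λI) = λ² - trace · λ + det = 0.
  trace = 12 + 10 = 22, det = 12·10 - (6)² = 84.
Step 2 — discriminant:
  Δ = trace² - 4·det = 484 - 336 = 148.
Step 3 — eigenvalues:
  λ = (trace ± √Δ)/2 = (22 ± 12.1655)/2,
  λ_1 = 17.0828,  λ_2 = 4.9172.

Step 4 — unit eigenvector for λ_1: solve (Sigma - λ_1 I)v = 0. First row:
  (12 - 17.0828)·v_x + (6)·v_y = 0, i.e. (-5.0828)·v_x + (6)·v_y = 0,
  so v ∝ (b, λ_1 - a) = (6, 5.0828) = u.
  ||u|| = √((6)² + (5.0828)²) = √(61.8345) ≈ 7.8635,
  v_1 = u/||u|| ≈ (0.763, 0.6464) (||v_1|| = 1).

λ_1 = 17.0828,  λ_2 = 4.9172;  v_1 ≈ (0.763, 0.6464)


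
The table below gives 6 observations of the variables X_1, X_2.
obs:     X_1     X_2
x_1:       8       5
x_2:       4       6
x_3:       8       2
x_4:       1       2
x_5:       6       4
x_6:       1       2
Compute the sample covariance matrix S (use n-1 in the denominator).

Step 1 — column means:
  mean(X_1) = (8 + 4 + 8 + 1 + 6 + 1) / 6 = 28/6 = 4.6667
  mean(X_2) = (5 + 6 + 2 + 2 + 4 + 2) / 6 = 21/6 = 3.5

Step 2 — sample covariance S[i,j] = (1/(n-1)) · Σ_k (x_{k,i} - mean_i) · (x_{k,j} - mean_j), with n-1 = 5.
  S[X_1,X_1] = ((3.3333)·(3.3333) + (-0.6667)·(-0.6667) + (3.3333)·(3.3333) + (-3.6667)·(-3.6667) + (1.3333)·(1.3333) + (-3.6667)·(-3.6667)) / 5 = 51.3333/5 = 10.2667
  S[X_1,X_2] = ((3.3333)·(1.5) + (-0.6667)·(2.5) + (3.3333)·(-1.5) + (-3.6667)·(-1.5) + (1.3333)·(0.5) + (-3.6667)·(-1.5)) / 5 = 10/5 = 2
  S[X_2,X_2] = ((1.5)·(1.5) + (2.5)·(2.5) + (-1.5)·(-1.5) + (-1.5)·(-1.5) + (0.5)·(0.5) + (-1.5)·(-1.5)) / 5 = 15.5/5 = 3.1

S is symmetric (S[j,i] = S[i,j]). Assembling:

S = [[10.2667, 2],
 [2, 3.1]]
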